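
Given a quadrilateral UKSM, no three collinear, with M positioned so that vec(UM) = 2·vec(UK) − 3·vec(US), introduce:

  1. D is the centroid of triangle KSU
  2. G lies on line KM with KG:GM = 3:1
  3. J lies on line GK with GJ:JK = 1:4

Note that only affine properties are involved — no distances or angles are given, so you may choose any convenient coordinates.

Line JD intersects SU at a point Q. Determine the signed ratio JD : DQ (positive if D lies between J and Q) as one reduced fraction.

JD:DQ = 19/5

Work in coordinates with U = (0, 0), K = (1, 0), S = (0, 1), M = (2, -3).
1. D is the centroid of triangle KSU ⇒ D = (1/3, 1/3)
2. G lies on line KM with KG:GM = 3:1 ⇒ G = (7/4, -9/4)
3. J lies on line GK with GJ:JK = 1:4 ⇒ J = (8/5, -9/5)
line JD meets SU at Q = (0, 17/19)
D = J + t·(Q−J) with t = 19/24, so JD:DQ = 19/24:5/24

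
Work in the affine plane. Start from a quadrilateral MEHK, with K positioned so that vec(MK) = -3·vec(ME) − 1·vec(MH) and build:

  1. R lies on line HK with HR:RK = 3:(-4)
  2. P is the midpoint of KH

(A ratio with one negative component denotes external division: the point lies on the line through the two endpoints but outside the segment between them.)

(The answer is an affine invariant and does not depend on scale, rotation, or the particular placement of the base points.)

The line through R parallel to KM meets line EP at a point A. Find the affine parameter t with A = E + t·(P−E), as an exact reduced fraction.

t = 26/5

Choose coordinates M = (0, 0), E = (1, 0), H = (0, 1), K = (-3, -1).
1. R lies on line HK with HR:RK = 3:(-4) ⇒ R = (9, 7)
2. P is the midpoint of KH ⇒ P = (-3/2, 0)
through R parallel to KM: direction (3, 1); meets EP at A = (-12, 0)
A = E + t·(P−E) with t = 26/5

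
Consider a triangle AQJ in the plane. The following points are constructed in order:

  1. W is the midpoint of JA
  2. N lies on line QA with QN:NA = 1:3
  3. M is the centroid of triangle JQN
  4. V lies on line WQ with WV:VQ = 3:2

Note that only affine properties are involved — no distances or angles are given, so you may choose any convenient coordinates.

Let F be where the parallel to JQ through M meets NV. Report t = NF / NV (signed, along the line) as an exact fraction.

t = 10/3

Set A = (0, 0), Q = (1, 0), J = (0, 1); any affine frame gives the same invariant.
1. W is the midpoint of JA ⇒ W = (0, 1/2)
2. N lies on line QA with QN:NA = 1:3 ⇒ N = (3/4, 0)
3. M is the centroid of triangle JQN ⇒ M = (7/12, 1/3)
4. V lies on line WQ with WV:VQ = 3:2 ⇒ V = (3/5, 1/5)
through M parallel to JQ: direction (1, -1); meets NV at F = (1/4, 2/3)
F = N + t·(V−N) with t = 10/3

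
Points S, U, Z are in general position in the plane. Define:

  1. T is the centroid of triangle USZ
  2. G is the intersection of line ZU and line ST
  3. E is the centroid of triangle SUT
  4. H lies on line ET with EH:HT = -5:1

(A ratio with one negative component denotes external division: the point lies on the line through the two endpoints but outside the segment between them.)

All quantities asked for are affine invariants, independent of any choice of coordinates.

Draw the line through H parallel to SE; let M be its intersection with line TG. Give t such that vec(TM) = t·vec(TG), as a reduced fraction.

Assign S = (0, 0), U = (1, 0), Z = (0, 1) — the answer is frame-independent, so this choice is without loss of generality.
1. T is the centroid of triangle USZ ⇒ T = (1/3, 1/3)
2. G is the intersection of line ZU and line ST ⇒ G = (1/2, 1/2)
3. E is the centroid of triangle SUT ⇒ E = (4/9, 1/9)
4. H lies on line ET with EH:HT = -5:1 ⇒ H = (11/36, 7/18)
through H parallel to SE: direction (4/9, 1/9); meets TG at M = (5/12, 5/12)
M = T + t·(G−T) with t = 1/2

t = 1/2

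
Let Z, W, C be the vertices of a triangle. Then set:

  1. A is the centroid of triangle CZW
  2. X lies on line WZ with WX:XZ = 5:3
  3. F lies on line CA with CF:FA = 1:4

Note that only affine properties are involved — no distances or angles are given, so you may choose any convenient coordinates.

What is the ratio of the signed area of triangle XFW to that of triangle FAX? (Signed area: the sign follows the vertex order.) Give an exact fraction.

Choose coordinates Z = (0, 0), W = (1, 0), C = (0, 1).
1. A is the centroid of triangle CZW ⇒ A = (1/3, 1/3)
2. X lies on line WZ with WX:XZ = 5:3 ⇒ X = (3/8, 0)
3. F lies on line CA with CF:FA = 1:4 ⇒ F = (1/15, 13/15)
2·[XFW] = -13/24, 2·[FAX] = -1/15
[XFW]:[FAX] = -13/24:-1/15 = 65/8

[XFW]:[FAX] = 65/8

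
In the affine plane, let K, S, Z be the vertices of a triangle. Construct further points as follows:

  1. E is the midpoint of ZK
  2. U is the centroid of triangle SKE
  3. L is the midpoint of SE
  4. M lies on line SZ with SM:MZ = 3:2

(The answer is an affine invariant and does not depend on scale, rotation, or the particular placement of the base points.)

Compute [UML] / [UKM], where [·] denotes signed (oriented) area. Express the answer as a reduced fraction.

[UML]:[UKM] = 1/2

Assign K = (0, 0), S = (1, 0), Z = (0, 1) — the answer is frame-independent, so this choice is without loss of generality.
1. E is the midpoint of ZK ⇒ E = (0, 1/2)
2. U is the centroid of triangle SKE ⇒ U = (1/3, 1/6)
3. L is the midpoint of SE ⇒ L = (1/2, 1/4)
4. M lies on line SZ with SM:MZ = 3:2 ⇒ M = (2/5, 3/5)
2·[UML] = -1/15, 2·[UKM] = -2/15
[UML]:[UKM] = -1/15:-2/15 = 1/2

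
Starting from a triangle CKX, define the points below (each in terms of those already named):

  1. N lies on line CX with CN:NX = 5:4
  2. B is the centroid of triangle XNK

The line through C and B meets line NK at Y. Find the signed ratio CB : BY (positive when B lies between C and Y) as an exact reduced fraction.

Set C = (0, 0), K = (1, 0), X = (0, 1); any affine frame gives the same invariant.
1. N lies on line CX with CN:NX = 5:4 ⇒ N = (0, 5/9)
2. B is the centroid of triangle XNK ⇒ B = (1/3, 14/27)
line CB meets NK at Y = (5/19, 70/171)
B = C + t·(Y−C) with t = 19/15, so CB:BY = 19/15:-4/15

CB:BY = -19/4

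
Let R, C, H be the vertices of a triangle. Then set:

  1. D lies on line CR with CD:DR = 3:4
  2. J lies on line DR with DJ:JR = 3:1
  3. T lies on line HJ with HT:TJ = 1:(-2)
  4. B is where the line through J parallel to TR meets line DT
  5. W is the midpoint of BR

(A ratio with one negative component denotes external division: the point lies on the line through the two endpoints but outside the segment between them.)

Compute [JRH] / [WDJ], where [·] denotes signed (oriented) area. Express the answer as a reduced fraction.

Set R = (0, 0), C = (1, 0), H = (0, 1); any affine frame gives the same invariant.
1. D lies on line CR with CD:DR = 3:4 ⇒ D = (4/7, 0)
2. J lies on line DR with DJ:JR = 3:1 ⇒ J = (1/7, 0)
3. T lies on line HJ with HT:TJ = 1:(-2) ⇒ T = (-1/7, 2)
4. B is where the line through J parallel to TR meets line DT ⇒ B = (1/28, 3/2)
5. W is the midpoint of BR ⇒ W = (1/56, 3/4)
2·[JRH] = -1/7, 2·[WDJ] = -9/28
[JRH]:[WDJ] = -1/7:-9/28 = 4/9

[JRH]:[WDJ] = 4/9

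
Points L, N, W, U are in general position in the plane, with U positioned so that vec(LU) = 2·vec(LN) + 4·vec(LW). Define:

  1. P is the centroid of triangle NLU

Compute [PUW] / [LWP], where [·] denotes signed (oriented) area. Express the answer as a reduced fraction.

Work in coordinates with L = (0, 0), N = (1, 0), W = (0, 1), U = (2, 4).
1. P is the centroid of triangle NLU ⇒ P = (1, 4/3)
2·[PUW] = 7/3, 2·[LWP] = -1
[PUW]:[LWP] = 7/3:-1 = -7/3

[PUW]:[LWP] = -7/3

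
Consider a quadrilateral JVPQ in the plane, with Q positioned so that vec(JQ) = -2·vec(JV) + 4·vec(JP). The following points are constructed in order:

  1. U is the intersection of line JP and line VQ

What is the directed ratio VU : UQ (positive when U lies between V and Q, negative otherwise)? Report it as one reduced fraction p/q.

VU:UQ = 1/2

Choose coordinates J = (0, 0), V = (1, 0), P = (0, 1), Q = (-2, 4).
1. U is the intersection of line JP and line VQ ⇒ U = (0, 4/3)
U = V + t·(Q−V) with t = 1/3, so VU:UQ = t:(1−t) = 1/3:2/3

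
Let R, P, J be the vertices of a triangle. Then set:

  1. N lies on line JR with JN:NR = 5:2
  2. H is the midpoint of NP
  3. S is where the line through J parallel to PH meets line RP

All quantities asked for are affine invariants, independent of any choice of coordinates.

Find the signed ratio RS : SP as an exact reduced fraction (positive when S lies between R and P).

Work in coordinates with R = (0, 0), P = (1, 0), J = (0, 1).
1. N lies on line JR with JN:NR = 5:2 ⇒ N = (0, 2/7)
2. H is the midpoint of NP ⇒ H = (1/2, 1/7)
3. S is where the line through J parallel to PH meets line RP ⇒ S = (7/2, 0)
S = R + t·(P−R) with t = 7/2, so RS:SP = t:(1−t) = 7/2:-5/2

RS:SP = -7/5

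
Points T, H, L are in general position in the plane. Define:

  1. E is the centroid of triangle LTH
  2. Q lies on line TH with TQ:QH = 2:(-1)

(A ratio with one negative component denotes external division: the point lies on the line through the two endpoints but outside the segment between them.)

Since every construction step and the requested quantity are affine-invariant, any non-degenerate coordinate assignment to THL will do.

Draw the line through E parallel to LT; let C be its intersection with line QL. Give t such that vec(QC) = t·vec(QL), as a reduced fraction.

t = 5/6

Assign T = (0, 0), H = (1, 0), L = (0, 1) — the answer is frame-independent, so this choice is without loss of generality.
1. E is the centroid of triangle LTH ⇒ E = (1/3, 1/3)
2. Q lies on line TH with TQ:QH = 2:(-1) ⇒ Q = (2, 0)
through E parallel to LT: direction (0, -1); meets QL at C = (1/3, 5/6)
C = Q + t·(L−Q) with t = 5/6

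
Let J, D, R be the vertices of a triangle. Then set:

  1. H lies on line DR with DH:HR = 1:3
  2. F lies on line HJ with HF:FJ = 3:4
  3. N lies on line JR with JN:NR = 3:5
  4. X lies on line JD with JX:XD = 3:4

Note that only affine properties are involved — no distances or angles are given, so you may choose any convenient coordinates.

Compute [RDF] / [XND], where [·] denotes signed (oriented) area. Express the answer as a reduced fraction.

Work in coordinates with J = (0, 0), D = (1, 0), R = (0, 1).
1. H lies on line DR with DH:HR = 1:3 ⇒ H = (3/4, 1/4)
2. F lies on line HJ with HF:FJ = 3:4 ⇒ F = (3/7, 1/7)
3. N lies on line JR with JN:NR = 3:5 ⇒ N = (0, 3/8)
4. X lies on line JD with JX:XD = 3:4 ⇒ X = (3/7, 0)
2·[RDF] = -3/7, 2·[XND] = -3/14
[RDF]:[XND] = -3/7:-3/14 = 2

[RDF]:[XND] = 2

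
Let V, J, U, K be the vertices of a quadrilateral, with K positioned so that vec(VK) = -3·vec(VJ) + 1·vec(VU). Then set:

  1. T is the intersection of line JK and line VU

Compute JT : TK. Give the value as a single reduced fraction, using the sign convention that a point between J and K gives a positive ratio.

Choose coordinates V = (0, 0), J = (1, 0), U = (0, 1), K = (-3, 1).
1. T is the intersection of line JK and line VU ⇒ T = (0, 1/4)
T = J + t·(K−J) with t = 1/4, so JT:TK = t:(1−t) = 1/4:3/4

JT:TK = 1/3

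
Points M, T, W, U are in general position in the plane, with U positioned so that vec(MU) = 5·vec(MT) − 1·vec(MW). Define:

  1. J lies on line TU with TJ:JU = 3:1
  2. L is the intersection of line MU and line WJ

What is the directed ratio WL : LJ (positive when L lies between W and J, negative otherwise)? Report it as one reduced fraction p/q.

Work in coordinates with M = (0, 0), T = (1, 0), W = (0, 1), U = (5, -1).
1. J lies on line TU with TJ:JU = 3:1 ⇒ J = (4, -3/4)
2. L is the intersection of line MU and line WJ ⇒ L = (80/19, -16/19)
L = W + t·(J−W) with t = 20/19, so WL:LJ = t:(1−t) = 20/19:-1/19

WL:LJ = -20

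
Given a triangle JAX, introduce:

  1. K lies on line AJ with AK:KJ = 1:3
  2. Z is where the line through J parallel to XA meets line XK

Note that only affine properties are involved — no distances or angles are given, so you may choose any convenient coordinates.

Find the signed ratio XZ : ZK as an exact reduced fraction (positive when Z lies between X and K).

XZ:ZK = -4/3

Set J = (0, 0), A = (1, 0), X = (0, 1); any affine frame gives the same invariant.
1. K lies on line AJ with AK:KJ = 1:3 ⇒ K = (3/4, 0)
2. Z is where the line through J parallel to XA meets line XK ⇒ Z = (3, -3)
Z = X + t·(K−X) with t = 4, so XZ:ZK = t:(1−t) = 4:-3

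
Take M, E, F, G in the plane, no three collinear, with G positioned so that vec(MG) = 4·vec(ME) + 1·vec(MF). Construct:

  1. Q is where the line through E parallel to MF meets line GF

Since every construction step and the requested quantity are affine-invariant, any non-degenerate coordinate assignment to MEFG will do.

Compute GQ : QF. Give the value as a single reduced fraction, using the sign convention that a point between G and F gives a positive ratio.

Work in coordinates with M = (0, 0), E = (1, 0), F = (0, 1), G = (4, 1).
1. Q is where the line through E parallel to MF meets line GF ⇒ Q = (1, 1)
Q = G + t·(F−G) with t = 3/4, so GQ:QF = t:(1−t) = 3/4:1/4

GQ:QF = 3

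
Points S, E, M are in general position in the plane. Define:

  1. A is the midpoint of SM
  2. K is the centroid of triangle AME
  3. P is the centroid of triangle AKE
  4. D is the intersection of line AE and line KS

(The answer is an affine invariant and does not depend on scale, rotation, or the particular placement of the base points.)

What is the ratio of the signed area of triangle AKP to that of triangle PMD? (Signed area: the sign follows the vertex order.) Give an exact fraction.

Work in coordinates with S = (0, 0), E = (1, 0), M = (0, 1).
1. A is the midpoint of SM ⇒ A = (0, 1/2)
2. K is the centroid of triangle AME ⇒ K = (1/3, 1/2)
3. P is the centroid of triangle AKE ⇒ P = (4/9, 1/3)
4. D is the intersection of line AE and line KS ⇒ D = (1/4, 3/8)
2·[AKP] = -1/18, 2·[PMD] = 1/9
[AKP]:[PMD] = -1/18:1/9 = -1/2

[AKP]:[PMD] = -1/2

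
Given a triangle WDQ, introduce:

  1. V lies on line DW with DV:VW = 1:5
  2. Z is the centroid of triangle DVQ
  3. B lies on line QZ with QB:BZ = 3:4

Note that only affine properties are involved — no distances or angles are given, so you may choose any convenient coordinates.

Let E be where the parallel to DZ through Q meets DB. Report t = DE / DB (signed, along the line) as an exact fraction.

Assign W = (0, 0), D = (1, 0), Q = (0, 1) — the answer is frame-independent, so this choice is without loss of generality.
1. V lies on line DW with DV:VW = 1:5 ⇒ V = (5/6, 0)
2. Z is the centroid of triangle DVQ ⇒ Z = (11/18, 1/3)
3. B lies on line QZ with QB:BZ = 3:4 ⇒ B = (11/42, 5/7)
through Q parallel to DZ: direction (-7/18, 1/3); meets DB at E = (-7/24, 5/4)
E = D + t·(B−D) with t = 7/4

t = 7/4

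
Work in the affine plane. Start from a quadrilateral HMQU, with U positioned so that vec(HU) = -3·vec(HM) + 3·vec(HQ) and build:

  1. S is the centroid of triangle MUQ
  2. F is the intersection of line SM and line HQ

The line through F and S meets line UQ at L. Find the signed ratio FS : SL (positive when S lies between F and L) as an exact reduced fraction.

FS:SL = 4/5

Set H = (0, 0), M = (1, 0), Q = (0, 1), U = (-3, 3); any affine frame gives the same invariant.
1. S is the centroid of triangle MUQ ⇒ S = (-2/3, 4/3)
2. F is the intersection of line SM and line HQ ⇒ F = (0, 4/5)
line FS meets UQ at L = (-3/2, 2)
S = F + t·(L−F) with t = 4/9, so FS:SL = 4/9:5/9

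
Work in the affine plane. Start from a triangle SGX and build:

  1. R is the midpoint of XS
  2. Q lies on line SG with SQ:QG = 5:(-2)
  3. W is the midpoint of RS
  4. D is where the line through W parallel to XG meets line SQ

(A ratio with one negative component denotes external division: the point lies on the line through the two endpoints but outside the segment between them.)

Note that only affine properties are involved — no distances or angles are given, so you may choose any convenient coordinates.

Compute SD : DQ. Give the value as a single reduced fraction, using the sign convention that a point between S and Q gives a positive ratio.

SD:DQ = 3/17

Choose coordinates S = (0, 0), G = (1, 0), X = (0, 1).
1. R is the midpoint of XS ⇒ R = (0, 1/2)
2. Q lies on line SG with SQ:QG = 5:(-2) ⇒ Q = (5/3, 0)
3. W is the midpoint of RS ⇒ W = (0, 1/4)
4. D is where the line through W parallel to XG meets line SQ ⇒ D = (1/4, 0)
D = S + t·(Q−S) with t = 3/20, so SD:DQ = t:(1−t) = 3/20:17/20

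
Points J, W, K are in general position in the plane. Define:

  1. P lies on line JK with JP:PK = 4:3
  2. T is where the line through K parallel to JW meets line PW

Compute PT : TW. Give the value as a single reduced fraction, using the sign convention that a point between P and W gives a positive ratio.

Work in coordinates with J = (0, 0), W = (1, 0), K = (0, 1).
1. P lies on line JK with JP:PK = 4:3 ⇒ P = (0, 4/7)
2. T is where the line through K parallel to JW meets line PW ⇒ T = (-3/4, 1)
T = P + t·(W−P) with t = -3/4, so PT:TW = t:(1−t) = -3/4:7/4

PT:TW = -3/7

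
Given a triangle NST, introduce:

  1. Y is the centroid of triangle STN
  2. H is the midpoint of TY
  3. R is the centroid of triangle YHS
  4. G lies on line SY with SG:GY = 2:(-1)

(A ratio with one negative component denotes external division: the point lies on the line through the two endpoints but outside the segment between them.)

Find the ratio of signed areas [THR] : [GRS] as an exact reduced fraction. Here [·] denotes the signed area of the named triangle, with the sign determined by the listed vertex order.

[THR]:[GRS] = -1/2

Work in coordinates with N = (0, 0), S = (1, 0), T = (0, 1).
1. Y is the centroid of triangle STN ⇒ Y = (1/3, 1/3)
2. H is the midpoint of TY ⇒ H = (1/6, 2/3)
3. R is the centroid of triangle YHS ⇒ R = (1/2, 1/3)
4. G lies on line SY with SG:GY = 2:(-1) ⇒ G = (-1/3, 2/3)
2·[THR] = 1/18, 2·[GRS] = -1/9
[THR]:[GRS] = 1/18:-1/9 = -1/2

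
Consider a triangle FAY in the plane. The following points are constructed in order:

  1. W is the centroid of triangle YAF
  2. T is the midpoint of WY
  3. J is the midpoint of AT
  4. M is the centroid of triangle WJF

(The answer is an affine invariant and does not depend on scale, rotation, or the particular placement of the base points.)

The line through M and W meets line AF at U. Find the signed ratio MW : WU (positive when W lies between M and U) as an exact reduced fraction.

Assign F = (0, 0), A = (1, 0), Y = (0, 1) — the answer is frame-independent, so this choice is without loss of generality.
1. W is the centroid of triangle YAF ⇒ W = (1/3, 1/3)
2. T is the midpoint of WY ⇒ T = (1/6, 2/3)
3. J is the midpoint of AT ⇒ J = (7/12, 1/3)
4. M is the centroid of triangle WJF ⇒ M = (11/36, 2/9)
line MW meets AF at U = (1/4, 0)
W = M + t·(U−M) with t = -1/2, so MW:WU = -1/2:3/2

MW:WU = -1/3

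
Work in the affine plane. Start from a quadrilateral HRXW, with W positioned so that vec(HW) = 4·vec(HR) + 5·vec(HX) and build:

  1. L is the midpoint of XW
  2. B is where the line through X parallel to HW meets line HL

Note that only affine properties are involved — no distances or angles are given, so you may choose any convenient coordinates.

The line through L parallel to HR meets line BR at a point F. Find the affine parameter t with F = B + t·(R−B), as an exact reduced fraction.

t = 1/2

Choose coordinates H = (0, 0), R = (1, 0), X = (0, 1), W = (4, 5).
1. L is the midpoint of XW ⇒ L = (2, 3)
2. B is where the line through X parallel to HW meets line HL ⇒ B = (4, 6)
through L parallel to HR: direction (1, 0); meets BR at F = (5/2, 3)
F = B + t·(R−B) with t = 1/2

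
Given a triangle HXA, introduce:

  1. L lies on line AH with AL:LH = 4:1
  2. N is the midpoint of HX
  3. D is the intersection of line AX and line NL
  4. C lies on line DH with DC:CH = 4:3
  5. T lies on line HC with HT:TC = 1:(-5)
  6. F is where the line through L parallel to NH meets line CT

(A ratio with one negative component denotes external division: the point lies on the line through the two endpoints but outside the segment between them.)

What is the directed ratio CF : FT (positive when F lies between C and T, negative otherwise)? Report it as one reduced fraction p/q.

Work in coordinates with H = (0, 0), X = (1, 0), A = (0, 1).
1. L lies on line AH with AL:LH = 4:1 ⇒ L = (0, 1/5)
2. N is the midpoint of HX ⇒ N = (1/2, 0)
3. D is the intersection of line AX and line NL ⇒ D = (4/3, -1/3)
4. C lies on line DH with DC:CH = 4:3 ⇒ C = (4/7, -1/7)
5. T lies on line HC with HT:TC = 1:(-5) ⇒ T = (-1/7, 1/28)
6. F is where the line through L parallel to NH meets line CT ⇒ F = (-4/5, 1/5)
F = C + t·(T−C) with t = 48/25, so CF:FT = t:(1−t) = 48/25:-23/25

CF:FT = -48/23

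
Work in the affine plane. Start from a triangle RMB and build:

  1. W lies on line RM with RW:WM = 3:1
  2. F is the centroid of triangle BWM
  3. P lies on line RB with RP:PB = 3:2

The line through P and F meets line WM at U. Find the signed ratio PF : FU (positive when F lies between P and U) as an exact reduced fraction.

Assign R = (0, 0), M = (1, 0), B = (0, 1) — the answer is frame-independent, so this choice is without loss of generality.
1. W lies on line RM with RW:WM = 3:1 ⇒ W = (3/4, 0)
2. F is the centroid of triangle BWM ⇒ F = (7/12, 1/3)
3. P lies on line RB with RP:PB = 3:2 ⇒ P = (0, 3/5)
line PF meets WM at U = (21/16, 0)
F = P + t·(U−P) with t = 4/9, so PF:FU = 4/9:5/9

PF:FU = 4/5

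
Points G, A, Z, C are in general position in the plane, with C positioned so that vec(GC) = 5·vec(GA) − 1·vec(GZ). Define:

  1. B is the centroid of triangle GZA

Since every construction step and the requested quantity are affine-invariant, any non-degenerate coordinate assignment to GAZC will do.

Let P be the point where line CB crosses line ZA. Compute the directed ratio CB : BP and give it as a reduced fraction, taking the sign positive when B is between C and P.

Set G = (0, 0), A = (1, 0), Z = (0, 1), C = (5, -1); any affine frame gives the same invariant.
1. B is the centroid of triangle GZA ⇒ B = (1/3, 1/3)
line CB meets ZA at P = (4/5, 1/5)
B = C + t·(P−C) with t = 10/9, so CB:BP = 10/9:-1/9

CB:BP = -10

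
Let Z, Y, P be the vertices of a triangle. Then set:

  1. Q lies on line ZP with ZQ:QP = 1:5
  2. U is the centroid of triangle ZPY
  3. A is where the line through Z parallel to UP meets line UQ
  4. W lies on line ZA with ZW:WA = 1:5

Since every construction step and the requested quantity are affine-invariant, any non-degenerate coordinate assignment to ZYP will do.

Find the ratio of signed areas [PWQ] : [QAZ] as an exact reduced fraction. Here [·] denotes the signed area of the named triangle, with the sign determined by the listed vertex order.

Set Z = (0, 0), Y = (1, 0), P = (0, 1); any affine frame gives the same invariant.
1. Q lies on line ZP with ZQ:QP = 1:5 ⇒ Q = (0, 1/6)
2. U is the centroid of triangle ZPY ⇒ U = (1/3, 1/3)
3. A is where the line through Z parallel to UP meets line UQ ⇒ A = (-1/15, 2/15)
4. W lies on line ZA with ZW:WA = 1:5 ⇒ W = (-1/90, 1/45)
2·[PWQ] = 1/108, 2·[QAZ] = 1/90
[PWQ]:[QAZ] = 1/108:1/90 = 5/6

[PWQ]:[QAZ] = 5/6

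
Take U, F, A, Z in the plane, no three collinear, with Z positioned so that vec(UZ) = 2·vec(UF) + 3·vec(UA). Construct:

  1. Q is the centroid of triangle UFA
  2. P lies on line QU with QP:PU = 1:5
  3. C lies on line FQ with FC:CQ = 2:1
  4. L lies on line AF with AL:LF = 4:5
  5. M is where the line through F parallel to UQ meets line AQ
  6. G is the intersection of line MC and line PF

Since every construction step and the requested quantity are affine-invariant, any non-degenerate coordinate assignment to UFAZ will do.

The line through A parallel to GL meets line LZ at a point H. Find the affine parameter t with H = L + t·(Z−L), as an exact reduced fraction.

t = -8/61

Work in coordinates with U = (0, 0), F = (1, 0), A = (0, 1), Z = (2, 3).
1. Q is the centroid of triangle UFA ⇒ Q = (1/3, 1/3)
2. P lies on line QU with QP:PU = 1:5 ⇒ P = (5/18, 5/18)
3. C lies on line FQ with FC:CQ = 2:1 ⇒ C = (5/9, 2/9)
4. L lies on line AF with AL:LF = 4:5 ⇒ L = (4/9, 5/9)
5. M is where the line through F parallel to UQ meets line AQ ⇒ M = (2/3, -1/3)
6. G is the intersection of line MC and line PF ⇒ G = (17/30, 1/6)
through A parallel to GL: direction (-11/90, 7/18); meets LZ at H = (44/183, 43/183)
H = L + t·(Z−L) with t = -8/61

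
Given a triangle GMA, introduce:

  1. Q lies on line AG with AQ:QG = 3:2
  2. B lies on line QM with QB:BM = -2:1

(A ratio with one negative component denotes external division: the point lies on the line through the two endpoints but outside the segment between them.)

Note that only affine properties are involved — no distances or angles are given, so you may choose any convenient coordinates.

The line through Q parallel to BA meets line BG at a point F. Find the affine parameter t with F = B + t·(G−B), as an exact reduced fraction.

Assign G = (0, 0), M = (1, 0), A = (0, 1) — the answer is frame-independent, so this choice is without loss of generality.
1. Q lies on line AG with AQ:QG = 3:2 ⇒ Q = (0, 2/5)
2. B lies on line QM with QB:BM = -2:1 ⇒ B = (2, -2/5)
through Q parallel to BA: direction (-2, 7/5); meets BG at F = (4/5, -4/25)
F = B + t·(G−B) with t = 3/5

t = 3/5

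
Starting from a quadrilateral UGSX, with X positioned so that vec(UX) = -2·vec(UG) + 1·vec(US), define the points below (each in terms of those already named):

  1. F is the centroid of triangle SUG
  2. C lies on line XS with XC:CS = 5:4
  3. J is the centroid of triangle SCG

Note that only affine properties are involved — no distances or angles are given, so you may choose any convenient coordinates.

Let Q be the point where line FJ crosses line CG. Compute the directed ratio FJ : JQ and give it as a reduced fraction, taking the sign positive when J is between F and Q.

FJ:JQ = -9/8

Choose coordinates U = (0, 0), G = (1, 0), S = (0, 1), X = (-2, 1).
1. F is the centroid of triangle SUG ⇒ F = (1/3, 1/3)
2. C lies on line XS with XC:CS = 5:4 ⇒ C = (-8/9, 1)
3. J is the centroid of triangle SCG ⇒ J = (1/27, 2/3)
line FJ meets CG at Q = (73/243, 10/27)
J = F + t·(Q−F) with t = 9, so FJ:JQ = 9:-8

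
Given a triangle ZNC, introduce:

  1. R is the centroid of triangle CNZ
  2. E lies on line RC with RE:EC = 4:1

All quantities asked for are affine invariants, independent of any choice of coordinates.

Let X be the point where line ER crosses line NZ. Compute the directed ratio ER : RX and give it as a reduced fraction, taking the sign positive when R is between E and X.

Assign Z = (0, 0), N = (1, 0), C = (0, 1) — the answer is frame-independent, so this choice is without loss of generality.
1. R is the centroid of triangle CNZ ⇒ R = (1/3, 1/3)
2. E lies on line RC with RE:EC = 4:1 ⇒ E = (1/15, 13/15)
line ER meets NZ at X = (1/2, 0)
R = E + t·(X−E) with t = 8/13, so ER:RX = 8/13:5/13

ER:RX = 8/5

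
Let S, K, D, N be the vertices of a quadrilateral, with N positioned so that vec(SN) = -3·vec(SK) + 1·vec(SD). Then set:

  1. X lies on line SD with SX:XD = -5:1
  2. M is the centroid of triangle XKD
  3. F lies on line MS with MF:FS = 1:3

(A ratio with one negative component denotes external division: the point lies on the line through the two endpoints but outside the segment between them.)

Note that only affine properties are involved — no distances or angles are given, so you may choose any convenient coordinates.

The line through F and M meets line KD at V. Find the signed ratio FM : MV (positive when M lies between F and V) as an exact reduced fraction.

FM:MV = -13/4

Choose coordinates S = (0, 0), K = (1, 0), D = (0, 1), N = (-3, 1).
1. X lies on line SD with SX:XD = -5:1 ⇒ X = (0, 5/4)
2. M is the centroid of triangle XKD ⇒ M = (1/3, 3/4)
3. F lies on line MS with MF:FS = 1:3 ⇒ F = (1/4, 9/16)
line FM meets KD at V = (4/13, 9/13)
M = F + t·(V−F) with t = 13/9, so FM:MV = 13/9:-4/9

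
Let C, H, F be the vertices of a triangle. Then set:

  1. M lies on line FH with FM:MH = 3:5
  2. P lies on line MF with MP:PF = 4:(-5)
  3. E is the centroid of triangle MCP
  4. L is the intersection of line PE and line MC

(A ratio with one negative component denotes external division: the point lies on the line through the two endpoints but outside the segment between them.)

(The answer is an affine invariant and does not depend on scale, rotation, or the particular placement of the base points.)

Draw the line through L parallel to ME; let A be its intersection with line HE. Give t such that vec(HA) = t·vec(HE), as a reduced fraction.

t = 11/5

Set C = (0, 0), H = (1, 0), F = (0, 1); any affine frame gives the same invariant.
1. M lies on line FH with FM:MH = 3:5 ⇒ M = (3/8, 5/8)
2. P lies on line MF with MP:PF = 4:(-5) ⇒ P = (15/8, -7/8)
3. E is the centroid of triangle MCP ⇒ E = (3/4, -1/12)
4. L is the intersection of line PE and line MC ⇒ L = (3/16, 5/16)
through L parallel to ME: direction (3/8, -17/24); meets HE at A = (9/20, -11/60)
A = H + t·(E−H) with t = 11/5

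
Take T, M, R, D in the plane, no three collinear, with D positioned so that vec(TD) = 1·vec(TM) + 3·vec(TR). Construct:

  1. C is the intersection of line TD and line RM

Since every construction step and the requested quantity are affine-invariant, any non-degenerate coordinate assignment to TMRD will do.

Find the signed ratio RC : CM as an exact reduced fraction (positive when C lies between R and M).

RC:CM = 1/3

Work in coordinates with T = (0, 0), M = (1, 0), R = (0, 1), D = (1, 3).
1. C is the intersection of line TD and line RM ⇒ C = (1/4, 3/4)
C = R + t·(M−R) with t = 1/4, so RC:CM = t:(1−t) = 1/4:3/4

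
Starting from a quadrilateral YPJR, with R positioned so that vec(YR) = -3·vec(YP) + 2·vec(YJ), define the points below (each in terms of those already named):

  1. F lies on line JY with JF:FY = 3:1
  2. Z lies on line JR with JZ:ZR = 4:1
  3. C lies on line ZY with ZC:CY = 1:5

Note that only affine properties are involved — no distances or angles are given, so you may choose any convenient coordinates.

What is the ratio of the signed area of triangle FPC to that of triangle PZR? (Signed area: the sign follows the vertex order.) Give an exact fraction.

Choose coordinates Y = (0, 0), P = (1, 0), J = (0, 1), R = (-3, 2).
1. F lies on line JY with JF:FY = 3:1 ⇒ F = (0, 1/4)
2. Z lies on line JR with JZ:ZR = 4:1 ⇒ Z = (-12/5, 9/5)
3. C lies on line ZY with ZC:CY = 1:5 ⇒ C = (-2, 3/2)
2·[FPC] = 3/4, 2·[PZR] = 2/5
[FPC]:[PZR] = 3/4:2/5 = 15/8

[FPC]:[PZR] = 15/8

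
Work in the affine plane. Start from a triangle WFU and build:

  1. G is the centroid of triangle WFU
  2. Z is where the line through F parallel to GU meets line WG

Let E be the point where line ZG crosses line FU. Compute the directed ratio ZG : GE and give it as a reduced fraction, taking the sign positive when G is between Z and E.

Set W = (0, 0), F = (1, 0), U = (0, 1); any affine frame gives the same invariant.
1. G is the centroid of triangle WFU ⇒ G = (1/3, 1/3)
2. Z is where the line through F parallel to GU meets line WG ⇒ Z = (2/3, 2/3)
line ZG meets FU at E = (1/2, 1/2)
G = Z + t·(E−Z) with t = 2, so ZG:GE = 2:-1

ZG:GE = -2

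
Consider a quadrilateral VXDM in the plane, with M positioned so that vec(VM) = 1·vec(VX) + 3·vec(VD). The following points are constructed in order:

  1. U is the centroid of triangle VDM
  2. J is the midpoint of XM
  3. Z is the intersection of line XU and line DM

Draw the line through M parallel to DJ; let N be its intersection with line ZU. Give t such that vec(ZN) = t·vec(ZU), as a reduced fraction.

Set V = (0, 0), X = (1, 0), D = (0, 1), M = (1, 3); any affine frame gives the same invariant.
1. U is the centroid of triangle VDM ⇒ U = (1/3, 4/3)
2. J is the midpoint of XM ⇒ J = (1, 3/2)
3. Z is the intersection of line XU and line DM ⇒ Z = (1/4, 3/2)
through M parallel to DJ: direction (1, 1/2); meets ZU at N = (-1/5, 12/5)
N = Z + t·(U−Z) with t = -27/5

t = -27/5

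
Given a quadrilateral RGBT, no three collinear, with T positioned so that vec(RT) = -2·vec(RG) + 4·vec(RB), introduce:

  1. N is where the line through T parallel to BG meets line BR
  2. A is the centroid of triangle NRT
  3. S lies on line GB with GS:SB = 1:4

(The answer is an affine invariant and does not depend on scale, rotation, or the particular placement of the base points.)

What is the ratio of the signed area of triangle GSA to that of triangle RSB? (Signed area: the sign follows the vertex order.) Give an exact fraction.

Choose coordinates R = (0, 0), G = (1, 0), B = (0, 1), T = (-2, 4).
1. N is where the line through T parallel to BG meets line BR ⇒ N = (0, 2)
2. A is the centroid of triangle NRT ⇒ A = (-2/3, 2)
3. S lies on line GB with GS:SB = 1:4 ⇒ S = (4/5, 1/5)
2·[GSA] = -1/15, 2·[RSB] = 4/5
[GSA]:[RSB] = -1/15:4/5 = -1/12

[GSA]:[RSB] = -1/12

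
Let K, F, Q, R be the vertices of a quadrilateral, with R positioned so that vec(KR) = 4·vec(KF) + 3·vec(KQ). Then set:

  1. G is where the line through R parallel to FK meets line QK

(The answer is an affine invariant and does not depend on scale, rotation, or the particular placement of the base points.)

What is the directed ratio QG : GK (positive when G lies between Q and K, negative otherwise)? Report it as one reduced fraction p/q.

QG:GK = -2/3

Choose coordinates K = (0, 0), F = (1, 0), Q = (0, 1), R = (4, 3).
1. G is where the line through R parallel to FK meets line QK ⇒ G = (0, 3)
G = Q + t·(K−Q) with t = -2, so QG:GK = t:(1−t) = -2:3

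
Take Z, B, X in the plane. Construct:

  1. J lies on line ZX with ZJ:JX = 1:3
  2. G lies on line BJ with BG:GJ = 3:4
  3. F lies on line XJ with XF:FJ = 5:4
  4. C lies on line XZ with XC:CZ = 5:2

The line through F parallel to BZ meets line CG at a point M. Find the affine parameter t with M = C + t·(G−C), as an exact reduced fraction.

Set Z = (0, 0), B = (1, 0), X = (0, 1); any affine frame gives the same invariant.
1. J lies on line ZX with ZJ:JX = 1:3 ⇒ J = (0, 1/4)
2. G lies on line BJ with BG:GJ = 3:4 ⇒ G = (4/7, 3/28)
3. F lies on line XJ with XF:FJ = 5:4 ⇒ F = (0, 7/12)
4. C lies on line XZ with XC:CZ = 5:2 ⇒ C = (0, 2/7)
through F parallel to BZ: direction (-1, 0); meets CG at M = (-20/21, 7/12)
M = C + t·(G−C) with t = -5/3

t = -5/3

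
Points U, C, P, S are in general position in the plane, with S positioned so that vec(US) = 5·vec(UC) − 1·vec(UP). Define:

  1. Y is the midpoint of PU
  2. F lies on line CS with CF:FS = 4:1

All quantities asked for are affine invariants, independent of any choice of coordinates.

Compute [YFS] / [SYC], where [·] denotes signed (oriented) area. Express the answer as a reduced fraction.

Choose coordinates U = (0, 0), C = (1, 0), P = (0, 1), S = (5, -1).
1. Y is the midpoint of PU ⇒ Y = (0, 1/2)
2. F lies on line CS with CF:FS = 4:1 ⇒ F = (21/5, -4/5)
2·[YFS] = 1/5, 2·[SYC] = 1
[YFS]:[SYC] = 1/5:1 = 1/5

[YFS]:[SYC] = 1/5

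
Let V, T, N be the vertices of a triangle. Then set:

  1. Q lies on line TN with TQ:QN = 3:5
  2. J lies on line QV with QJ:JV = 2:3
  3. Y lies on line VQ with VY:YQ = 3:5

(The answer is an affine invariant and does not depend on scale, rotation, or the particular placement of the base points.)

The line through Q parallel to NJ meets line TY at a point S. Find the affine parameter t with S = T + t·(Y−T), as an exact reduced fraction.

Set V = (0, 0), T = (1, 0), N = (0, 1); any affine frame gives the same invariant.
1. Q lies on line TN with TQ:QN = 3:5 ⇒ Q = (5/8, 3/8)
2. J lies on line QV with QJ:JV = 2:3 ⇒ J = (3/8, 9/40)
3. Y lies on line VQ with VY:YQ = 3:5 ⇒ Y = (15/64, 9/64)
through Q parallel to NJ: direction (3/8, -31/40); meets TY at S = (545/692, 27/692)
S = T + t·(Y−T) with t = 48/173

t = 48/173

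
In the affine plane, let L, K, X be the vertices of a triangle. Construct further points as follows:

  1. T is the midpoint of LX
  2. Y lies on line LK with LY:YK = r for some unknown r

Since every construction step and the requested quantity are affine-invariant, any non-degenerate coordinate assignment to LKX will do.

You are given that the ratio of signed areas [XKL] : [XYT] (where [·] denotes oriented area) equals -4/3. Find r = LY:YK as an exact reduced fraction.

Work in coordinates with L = (0, 0), K = (1, 0), X = (0, 1).
1. T is the midpoint of LX ⇒ T = (0, 1/2)
2. With LY:YK = r, write λ = r/(r+1) so Y = L + λ·(K−L); Y is affine-linear in λ
Every point depending on Y is an affine combination of Y and λ-independent points, so each such coordinate is linear in λ; the λ² term in each signed area is a multiple of (K−L)×(K−L) = 0, so 2·[XKL] and 2·[XYT] are each linear in λ. Evaluating at λ=0 and λ=1:
  2·[XKL] = -1,   2·[XYT] = -1/2·λ
So [XKL]:[XYT] = (-1) / (-1/2·λ). Setting this equal to -4/3:
  -1 = -4/3·(-1/2·λ)  ⇒  λ = -3/2
Then r = λ/(1−λ) = (-3/2)/(5/2) = -3/5. Check: with r = -3/5, Y = (-3/2, 0) and [XKL]:[XYT] = -4/3 as required.

r = -3/5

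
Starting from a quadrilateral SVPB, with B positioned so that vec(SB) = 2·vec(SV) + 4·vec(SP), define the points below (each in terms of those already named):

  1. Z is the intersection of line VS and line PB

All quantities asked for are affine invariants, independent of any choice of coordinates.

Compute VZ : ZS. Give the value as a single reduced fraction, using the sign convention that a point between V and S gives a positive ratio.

VZ:ZS = -5/2

Assign S = (0, 0), V = (1, 0), P = (0, 1), B = (2, 4) — the answer is frame-independent, so this choice is without loss of generality.
1. Z is the intersection of line VS and line PB ⇒ Z = (-2/3, 0)
Z = V + t·(S−V) with t = 5/3, so VZ:ZS = t:(1−t) = 5/3:-2/3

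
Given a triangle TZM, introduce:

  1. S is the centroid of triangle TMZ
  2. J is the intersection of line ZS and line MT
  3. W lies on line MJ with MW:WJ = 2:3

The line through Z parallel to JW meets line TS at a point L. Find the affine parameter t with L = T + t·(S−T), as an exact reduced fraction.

Set T = (0, 0), Z = (1, 0), M = (0, 1); any affine frame gives the same invariant.
1. S is the centroid of triangle TMZ ⇒ S = (1/3, 1/3)
2. J is the intersection of line ZS and line MT ⇒ J = (0, 1/2)
3. W lies on line MJ with MW:WJ = 2:3 ⇒ W = (0, 4/5)
through Z parallel to JW: direction (0, 3/10); meets TS at L = (1, 1)
L = T + t·(S−T) with t = 3

t = 3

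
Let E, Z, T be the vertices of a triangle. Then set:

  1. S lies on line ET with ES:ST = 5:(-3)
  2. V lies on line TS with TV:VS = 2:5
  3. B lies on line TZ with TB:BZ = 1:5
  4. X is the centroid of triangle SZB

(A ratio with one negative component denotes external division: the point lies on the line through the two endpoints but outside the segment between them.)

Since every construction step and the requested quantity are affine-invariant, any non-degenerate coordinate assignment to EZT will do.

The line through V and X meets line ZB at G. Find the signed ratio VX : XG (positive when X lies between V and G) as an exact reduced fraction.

VX:XG = -1/7

Assign E = (0, 0), Z = (1, 0), T = (0, 1) — the answer is frame-independent, so this choice is without loss of generality.
1. S lies on line ET with ES:ST = 5:(-3) ⇒ S = (0, 5/2)
2. V lies on line TS with TV:VS = 2:5 ⇒ V = (0, 10/7)
3. B lies on line TZ with TB:BZ = 1:5 ⇒ B = (1/6, 5/6)
4. X is the centroid of triangle SZB ⇒ X = (7/18, 10/9)
line VX meets ZB at G = (-7/3, 10/3)
X = V + t·(G−V) with t = -1/6, so VX:XG = -1/6:7/6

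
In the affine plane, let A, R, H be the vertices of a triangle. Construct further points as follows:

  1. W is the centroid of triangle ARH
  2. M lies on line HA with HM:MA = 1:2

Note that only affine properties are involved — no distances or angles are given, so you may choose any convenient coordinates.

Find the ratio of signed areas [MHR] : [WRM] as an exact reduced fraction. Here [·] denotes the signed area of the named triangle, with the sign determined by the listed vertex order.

[MHR]:[WRM] = -3

Assign A = (0, 0), R = (1, 0), H = (0, 1) — the answer is frame-independent, so this choice is without loss of generality.
1. W is the centroid of triangle ARH ⇒ W = (1/3, 1/3)
2. M lies on line HA with HM:MA = 1:2 ⇒ M = (0, 2/3)
2·[MHR] = -1/3, 2·[WRM] = 1/9
[MHR]:[WRM] = -1/3:1/9 = -3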